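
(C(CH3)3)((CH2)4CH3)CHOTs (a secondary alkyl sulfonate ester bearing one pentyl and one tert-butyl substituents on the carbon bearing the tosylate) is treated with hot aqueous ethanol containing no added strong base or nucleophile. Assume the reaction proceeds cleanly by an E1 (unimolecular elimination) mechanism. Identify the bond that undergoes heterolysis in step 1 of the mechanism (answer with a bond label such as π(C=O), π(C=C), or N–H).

C–O

Step 1: The C–O bond breaks with both electrons going to the tosylate; TsO⁻ leaves and a secondary carbocation remains.
The bond broken in this step is the C–O bond.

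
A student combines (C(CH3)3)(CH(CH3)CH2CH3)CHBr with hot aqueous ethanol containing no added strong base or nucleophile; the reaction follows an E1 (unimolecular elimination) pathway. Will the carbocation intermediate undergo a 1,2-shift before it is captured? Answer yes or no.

The first-formed carbocation is secondary.
The adjacent sec-butyl carbon already bears 2 other carbon substituents and has a hydrogen to migrate; after a 1,2-hydride shift from that carbon the positive charge sits on a tertiary centre.
Tertiary is more stable than secondary, so the shift occurs.

yes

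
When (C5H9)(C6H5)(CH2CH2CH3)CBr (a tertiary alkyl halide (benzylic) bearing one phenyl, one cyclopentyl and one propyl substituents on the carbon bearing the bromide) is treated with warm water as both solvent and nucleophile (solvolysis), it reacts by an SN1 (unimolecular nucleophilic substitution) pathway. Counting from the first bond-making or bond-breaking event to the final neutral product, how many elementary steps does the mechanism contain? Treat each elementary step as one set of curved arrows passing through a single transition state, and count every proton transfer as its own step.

3

Step 1: Ionisation: the C–Br σ-bond cleaves heterolytically; both bonding electrons depart with Br⁻, leaving a tertiary carbocation at the α-carbon.
(No 1,2-shift: no single shift to an adjacent carbon would give a more stable cation.)
Step 2: Nucleophilic capture: the oxygen of H2O bonds to the cationic carbon, producing an oxonium-ion intermediate.
Step 3: Deprotonation of the oxonium oxygen by solvent water yields the neutral alcohol.
Total: 3 elementary steps.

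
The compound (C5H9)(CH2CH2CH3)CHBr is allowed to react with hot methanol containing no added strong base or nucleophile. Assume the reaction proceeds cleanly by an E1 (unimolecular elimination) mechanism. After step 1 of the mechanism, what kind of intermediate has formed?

secondary carbocation

Step 1: Rate-determining heterolysis of the C–Br bond gives Br⁻ and a secondary carbocation.
After step 1 the species present is a secondary carbocation.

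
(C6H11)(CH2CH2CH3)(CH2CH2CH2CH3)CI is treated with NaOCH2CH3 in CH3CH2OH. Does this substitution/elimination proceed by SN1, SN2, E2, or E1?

Conditions: a strong base with a tertiary substrate bearing a β-hydrogen.
These conditions are the textbook signature of the E2 pathway.
A strong (often hindered) base removes a β-H in concert with loss of the leaving group — bimolecular elimination.

E2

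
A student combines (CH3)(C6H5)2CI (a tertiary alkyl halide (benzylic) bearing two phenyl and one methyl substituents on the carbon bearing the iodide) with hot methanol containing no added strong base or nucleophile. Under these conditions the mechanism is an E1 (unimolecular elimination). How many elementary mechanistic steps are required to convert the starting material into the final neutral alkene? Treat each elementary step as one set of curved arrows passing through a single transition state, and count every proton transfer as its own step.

Step 1: Rate-determining heterolysis of the C–I bond gives I⁻ and a tertiary carbocation.
(No 1,2-shift: no single shift to an adjacent carbon would give a more stable cation.)
Step 2: A weak base (a methanol molecule from the solvent) removes a proton from a carbon adjacent to the cationic centre; the electrons of that C–H bond become the new π(C=C) bond, giving the alkene.
Total: 2 elementary steps.

2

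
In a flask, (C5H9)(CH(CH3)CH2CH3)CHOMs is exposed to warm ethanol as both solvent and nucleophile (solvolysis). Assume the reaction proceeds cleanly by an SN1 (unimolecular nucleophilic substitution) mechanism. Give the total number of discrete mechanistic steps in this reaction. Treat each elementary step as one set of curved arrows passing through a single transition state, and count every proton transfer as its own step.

4

Step 1: Rate-determining heterolysis of the C–O bond gives MsO⁻ and a secondary carbocation.
Step 2: A hydride (H with its bonding pair) migrates from the adjacent cyclopentyl carbon to the cationic centre — a 1,2-hydride shift — upgrading the secondary cation to a tertiary one.
Step 3: Nucleophilic capture: the oxygen of CH3CH2OH bonds to the cationic carbon, producing an oxonium-ion intermediate.
Step 4: Proton transfer from the O–H of the oxonium ion to a solvent molecule delivers the neutral ether.
Total: 4 elementary steps.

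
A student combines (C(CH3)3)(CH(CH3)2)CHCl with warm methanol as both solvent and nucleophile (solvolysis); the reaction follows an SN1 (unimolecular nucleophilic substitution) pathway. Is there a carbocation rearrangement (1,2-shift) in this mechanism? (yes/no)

The first-formed carbocation is secondary.
The adjacent isopropyl carbon already bears 2 other carbon substituents and has a hydrogen to migrate; after a 1,2-hydride shift from that carbon the positive charge sits on a tertiary centre.
Tertiary is more stable than secondary, so the shift occurs.

yes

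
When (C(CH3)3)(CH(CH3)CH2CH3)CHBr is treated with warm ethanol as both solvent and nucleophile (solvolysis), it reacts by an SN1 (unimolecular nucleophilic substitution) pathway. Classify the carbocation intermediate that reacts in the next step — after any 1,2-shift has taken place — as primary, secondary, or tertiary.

tertiary

Step 1: Rate-determining heterolysis of the C–Br bond gives Br⁻ and a secondary carbocation.
Step 2: Carbocation rearrangement: a 1,2-hydride shift from the adjacent sec-butyl carbon converts the initially-formed secondary cation into the more stable tertiary cation.
The cation rearranges from secondary to tertiary via a 1,2-hydride shift from the adjacent sec-butyl carbon; the tertiary cation is what reacts next.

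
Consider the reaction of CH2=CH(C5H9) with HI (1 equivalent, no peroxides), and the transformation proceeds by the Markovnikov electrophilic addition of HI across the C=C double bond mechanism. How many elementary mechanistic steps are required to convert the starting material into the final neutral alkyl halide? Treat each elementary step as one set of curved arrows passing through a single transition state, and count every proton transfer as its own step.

Step 1: Electrophilic addition begins with the π(C=C) electrons forming a bond to the proton of HI. Following Markovnikov's rule, the resulting cation is secondary. The H–I bond breaks heterolytically, releasing I⁻.
Step 2: Carbocation rearrangement: a 1,2-hydride shift from the adjacent cyclopentyl carbon converts the initially-formed secondary cation into the more stable tertiary cation.
Step 3: The I⁻ anion donates a lone pair to the carbocation, forming the new C–I σ-bond and giving the neutral alkyl halide.
Total: 3 elementary steps.

3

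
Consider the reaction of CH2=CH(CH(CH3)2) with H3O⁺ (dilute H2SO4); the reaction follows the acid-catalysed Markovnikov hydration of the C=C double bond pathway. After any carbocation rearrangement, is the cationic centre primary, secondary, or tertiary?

tertiary

Step 1: Protonation of the alkene by H3O⁺: the π bond acts as the nucleophile and picks up H⁺, giving the more stable (Markovnikov) secondary carbocation. H2O is released.
Step 2: A 1,2-hydride shift from the adjacent isopropyl carbon moves the positive charge from the secondary centre to an adjacent carbon, generating a more stable tertiary carbocation.
The cation rearranges from secondary to tertiary via a 1,2-hydride shift from the adjacent isopropyl carbon; the tertiary cation is what reacts next.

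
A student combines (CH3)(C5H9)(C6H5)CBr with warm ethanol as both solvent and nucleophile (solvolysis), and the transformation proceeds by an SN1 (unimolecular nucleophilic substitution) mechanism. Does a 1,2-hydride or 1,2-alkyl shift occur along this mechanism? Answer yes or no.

no

The first-formed carbocation is tertiary.
No single 1,2-shift to an adjacent carbon would produce a more-substituted cation than the one already present, so no rearrangement occurs.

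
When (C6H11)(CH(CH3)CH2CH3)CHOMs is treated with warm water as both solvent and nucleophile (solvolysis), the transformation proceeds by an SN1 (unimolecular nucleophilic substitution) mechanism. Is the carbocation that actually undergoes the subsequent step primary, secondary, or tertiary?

tertiary

Step 1: Unassisted departure of MsO⁻ (taking the C–O bonding pair) generates a secondary carbocation.
Step 2: A 1,2-hydride shift from the adjacent sec-butyl carbon moves the positive charge from the secondary centre to an adjacent carbon, generating a more stable tertiary carbocation.
The cation rearranges from secondary to tertiary via a 1,2-hydride shift from the adjacent sec-butyl carbon; the tertiary cation is what reacts next.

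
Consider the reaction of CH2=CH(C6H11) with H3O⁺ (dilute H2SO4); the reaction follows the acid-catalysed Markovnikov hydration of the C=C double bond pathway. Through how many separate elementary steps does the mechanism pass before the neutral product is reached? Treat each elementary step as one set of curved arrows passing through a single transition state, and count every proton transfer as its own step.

4

Step 1: Protonation of the alkene by H3O⁺: the π bond acts as the nucleophile and picks up H⁺, giving the more stable (Markovnikov) secondary carbocation. H2O is released.
Step 2: A 1,2-hydride shift from the adjacent cyclohexyl carbon moves the positive charge from the secondary centre to an adjacent carbon, generating a more stable tertiary carbocation.
Step 3: Nucleophilic capture of the cation by H2O produces the protonated alcohol (an oxonium ion).
Step 4: Proton transfer from the O–H of the oxonium ion to H2O completes the catalytic cycle and yields the alcohol.
Total: 4 elementary steps.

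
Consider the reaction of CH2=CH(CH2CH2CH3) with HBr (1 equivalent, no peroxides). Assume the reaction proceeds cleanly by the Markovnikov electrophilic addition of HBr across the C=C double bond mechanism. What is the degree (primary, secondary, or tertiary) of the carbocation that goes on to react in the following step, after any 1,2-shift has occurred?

Step 1: The π electrons of the C=C bond attack a proton of HBr; Markovnikov addition places the new C–H on the less-substituted alkene carbon, so the positive charge ends up on the more-substituted carbon — a secondary carbocation. The H–Br bond breaks heterolytically, releasing Br⁻.
No single 1,2-shift to an adjacent carbon would give a more-substituted cation, so no rearrangement occurs.

secondary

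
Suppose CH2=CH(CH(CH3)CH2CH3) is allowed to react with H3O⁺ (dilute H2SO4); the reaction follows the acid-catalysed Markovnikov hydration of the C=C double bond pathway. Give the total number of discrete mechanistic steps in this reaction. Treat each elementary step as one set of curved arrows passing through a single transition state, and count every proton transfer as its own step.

4

Step 1: Protonation of the alkene by H3O⁺: the π bond acts as the nucleophile and picks up H⁺, giving the more stable (Markovnikov) secondary carbocation. H2O is released.
Step 2: A 1,2-hydride shift from the adjacent sec-butyl carbon moves the positive charge from the secondary centre to an adjacent carbon, generating a more stable tertiary carbocation.
Step 3: A lone pair on the oxygen of H2O attacks the carbocation, forming a C–O bond and an oxonium ion (a protonated alcohol).
Step 4: H2O removes a proton from the oxonium oxygen, regenerating H3O⁺ and giving the neutral alcohol.
Total: 4 elementary steps.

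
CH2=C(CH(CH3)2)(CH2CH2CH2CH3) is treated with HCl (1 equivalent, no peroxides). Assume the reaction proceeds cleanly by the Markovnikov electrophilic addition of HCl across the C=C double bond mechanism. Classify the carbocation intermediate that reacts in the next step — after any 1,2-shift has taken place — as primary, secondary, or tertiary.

tertiary

Step 1: Protonation of the alkene by HCl: the π bond acts as the nucleophile and picks up H⁺, giving the more stable (Markovnikov) tertiary carbocation. The H–Cl bond breaks heterolytically, releasing Cl⁻.
No single 1,2-shift to an adjacent carbon would give a more-substituted cation, so no rearrangement occurs.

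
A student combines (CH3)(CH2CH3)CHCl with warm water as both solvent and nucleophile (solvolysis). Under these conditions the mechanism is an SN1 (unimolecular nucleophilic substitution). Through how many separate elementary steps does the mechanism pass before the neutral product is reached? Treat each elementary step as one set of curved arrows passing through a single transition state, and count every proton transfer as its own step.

3

Step 1: Unassisted departure of Cl⁻ (taking the C–Cl bonding pair) generates a secondary carbocation.
(No 1,2-shift: no single shift to an adjacent carbon would give a more stable cation.)
Step 2: A lone pair on the oxygen of H2O attacks the carbocation, forming a new C–O σ-bond and an oxonium ion.
Step 3: Proton transfer from the O–H of the oxonium ion to a solvent molecule delivers the neutral alcohol.
Total: 3 elementary steps.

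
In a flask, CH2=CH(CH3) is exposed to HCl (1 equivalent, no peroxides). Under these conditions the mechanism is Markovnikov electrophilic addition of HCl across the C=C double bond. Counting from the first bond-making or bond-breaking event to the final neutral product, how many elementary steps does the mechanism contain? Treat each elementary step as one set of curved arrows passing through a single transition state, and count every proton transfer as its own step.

Step 1: The π electrons of the C=C bond attack a proton of HCl; Markovnikov addition places the new C–H on the less-substituted alkene carbon, so the positive charge ends up on the more-substituted carbon — a secondary carbocation. The H–Cl bond breaks heterolytically, releasing Cl⁻.
(No 1,2-shift: no single shift to an adjacent carbon would give a more stable cation.)
Step 2: Cl⁻ captures the cation: a lone pair on Cl⁻ fills the empty p orbital, producing the alkyl halide product.
Total: 2 elementary steps.

2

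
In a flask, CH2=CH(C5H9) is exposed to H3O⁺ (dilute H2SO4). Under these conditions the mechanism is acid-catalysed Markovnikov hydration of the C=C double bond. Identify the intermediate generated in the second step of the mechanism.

tertiary carbocation

Step 1: The π electrons of the C=C bond attack a proton of H3O⁺; Markovnikov addition places the new C–H on the less-substituted alkene carbon, so the positive charge ends up on the more-substituted carbon — a secondary carbocation. H2O is released.
Step 2: Carbocation rearrangement: a 1,2-hydride shift from the adjacent cyclopentyl carbon converts the initially-formed secondary cation into the more stable tertiary cation.
After step 2 the species present is a tertiary carbocation.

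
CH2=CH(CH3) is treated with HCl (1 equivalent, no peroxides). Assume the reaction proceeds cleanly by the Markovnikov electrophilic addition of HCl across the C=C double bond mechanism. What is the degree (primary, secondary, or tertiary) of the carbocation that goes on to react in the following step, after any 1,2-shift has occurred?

Step 1: Electrophilic addition begins with the π(C=C) electrons forming a bond to the proton of HCl. Following Markovnikov's rule, the resulting cation is secondary. The H–Cl bond breaks heterolytically, releasing Cl⁻.
No single 1,2-shift to an adjacent carbon would give a more-substituted cation, so no rearrangement occurs.

secondary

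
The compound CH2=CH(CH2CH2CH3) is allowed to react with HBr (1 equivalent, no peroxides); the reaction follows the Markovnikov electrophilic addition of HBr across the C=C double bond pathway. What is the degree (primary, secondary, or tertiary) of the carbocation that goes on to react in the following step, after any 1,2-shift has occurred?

secondary

Step 1: Protonation of the alkene by HBr: the π bond acts as the nucleophile and picks up H⁺, giving the more stable (Markovnikov) secondary carbocation. The H–Br bond breaks heterolytically, releasing Br⁻.
No single 1,2-shift to an adjacent carbon would give a more-substituted cation, so no rearrangement occurs.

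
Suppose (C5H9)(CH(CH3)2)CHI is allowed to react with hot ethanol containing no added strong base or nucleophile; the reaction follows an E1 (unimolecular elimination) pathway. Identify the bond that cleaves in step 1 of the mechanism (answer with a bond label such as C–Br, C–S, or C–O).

Step 1: Rate-determining heterolysis of the C–I bond gives I⁻ and a secondary carbocation.
The bond broken in this step is the C–I bond.

C–I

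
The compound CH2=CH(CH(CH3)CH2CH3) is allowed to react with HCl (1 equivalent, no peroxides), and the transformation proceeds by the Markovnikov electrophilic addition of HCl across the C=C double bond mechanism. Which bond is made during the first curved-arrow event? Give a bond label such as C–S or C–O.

C–H

Step 1: Electrophilic addition begins with the π(C=C) electrons forming a bond to the proton of HCl. Following Markovnikov's rule, the resulting cation is secondary. The H–Cl bond breaks heterolytically, releasing Cl⁻.
The bond formed in this step is the C–H bond.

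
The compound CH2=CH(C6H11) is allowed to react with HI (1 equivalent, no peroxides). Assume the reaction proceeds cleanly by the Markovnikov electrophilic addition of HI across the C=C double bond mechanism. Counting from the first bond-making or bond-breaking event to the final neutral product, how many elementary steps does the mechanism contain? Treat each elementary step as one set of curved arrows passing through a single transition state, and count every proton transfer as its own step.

Step 1: Protonation of the alkene by HI: the π bond acts as the nucleophile and picks up H⁺, giving the more stable (Markovnikov) secondary carbocation. The H–I bond breaks heterolytically, releasing I⁻.
Step 2: A hydride (H with its bonding pair) migrates from the adjacent cyclohexyl carbon to the cationic centre — a 1,2-hydride shift — upgrading the secondary cation to a tertiary one.
Step 3: I⁻ captures the cation: a lone pair on I⁻ fills the empty p orbital, producing the alkyl halide product.
Total: 3 elementary steps.

3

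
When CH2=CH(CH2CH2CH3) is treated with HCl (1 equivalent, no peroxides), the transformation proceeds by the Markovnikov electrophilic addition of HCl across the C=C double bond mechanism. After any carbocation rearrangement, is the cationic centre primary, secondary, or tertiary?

Step 1: The π electrons of the C=C bond attack a proton of HCl; Markovnikov addition places the new C–H on the less-substituted alkene carbon, so the positive charge ends up on the more-substituted carbon — a secondary carbocation. The H–Cl bond breaks heterolytically, releasing Cl⁻.
No single 1,2-shift to an adjacent carbon would give a more-substituted cation, so no rearrangement occurs.

secondary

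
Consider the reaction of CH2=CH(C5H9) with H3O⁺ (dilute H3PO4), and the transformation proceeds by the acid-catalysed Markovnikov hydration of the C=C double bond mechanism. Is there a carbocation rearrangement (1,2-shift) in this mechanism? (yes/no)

The first-formed carbocation is secondary.
The adjacent cyclopentyl carbon already bears 2 other carbon substituents and has a hydrogen to migrate; after a 1,2-hydride shift from that carbon the positive charge sits on a tertiary centre.
Tertiary is more stable than secondary, so the shift occurs.

yes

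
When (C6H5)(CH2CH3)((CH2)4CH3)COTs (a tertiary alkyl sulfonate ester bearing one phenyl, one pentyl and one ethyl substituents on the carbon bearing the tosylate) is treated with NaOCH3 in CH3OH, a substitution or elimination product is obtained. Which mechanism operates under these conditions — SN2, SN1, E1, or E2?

E2

Conditions: a strong base with a tertiary substrate bearing a β-hydrogen.
These conditions are the textbook signature of the E2 pathway.
A strong (often hindered) base removes a β-H in concert with loss of the leaving group — bimolecular elimination.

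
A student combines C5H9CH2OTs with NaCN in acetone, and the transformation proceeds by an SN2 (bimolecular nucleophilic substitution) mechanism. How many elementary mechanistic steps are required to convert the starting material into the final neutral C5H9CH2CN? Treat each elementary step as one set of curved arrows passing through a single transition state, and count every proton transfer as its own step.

Step 1: CN⁻ attacks the back face of the α-carbon while TsO⁻ departs with the C–O bonding pair — a single concerted displacement through a pentacoordinate transition state.
Total: 1 elementary step.

1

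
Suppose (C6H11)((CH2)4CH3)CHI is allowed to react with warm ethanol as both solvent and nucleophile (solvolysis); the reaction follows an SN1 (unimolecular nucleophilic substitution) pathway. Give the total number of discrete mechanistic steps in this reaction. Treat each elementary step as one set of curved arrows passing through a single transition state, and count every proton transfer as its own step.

4

Step 1: The C–I bond breaks with both electrons going to the iodide; I⁻ leaves and a secondary carbocation remains.
Step 2: A 1,2-hydride shift from the adjacent cyclohexyl carbon moves the positive charge from the secondary centre to an adjacent carbon, generating a more stable tertiary carbocation.
Step 3: A lone pair on the oxygen of CH3CH2OH attacks the carbocation, forming a new C–O σ-bond and an oxonium ion.
Step 4: A second solvent molecule removes the proton on oxygen, giving the neutral ether product.
Total: 4 elementary steps.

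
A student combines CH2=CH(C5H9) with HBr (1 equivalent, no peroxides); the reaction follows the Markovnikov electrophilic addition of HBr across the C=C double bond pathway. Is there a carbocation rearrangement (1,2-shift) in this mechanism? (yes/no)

The first-formed carbocation is secondary.
The adjacent cyclopentyl carbon already bears 2 other carbon substituents and has a hydrogen to migrate; after a 1,2-hydride shift from that carbon the positive charge sits on a tertiary centre.
Tertiary is more stable than secondary, so the shift occurs.

yes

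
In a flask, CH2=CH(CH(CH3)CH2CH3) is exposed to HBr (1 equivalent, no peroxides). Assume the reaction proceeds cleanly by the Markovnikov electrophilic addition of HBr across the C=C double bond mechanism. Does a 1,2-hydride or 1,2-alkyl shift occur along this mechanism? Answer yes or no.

The first-formed carbocation is secondary.
The adjacent sec-butyl carbon already bears 2 other carbon substituents and has a hydrogen to migrate; after a 1,2-hydride shift from that carbon the positive charge sits on a tertiary centre.
Tertiary is more stable than secondary, so the shift occurs.

yes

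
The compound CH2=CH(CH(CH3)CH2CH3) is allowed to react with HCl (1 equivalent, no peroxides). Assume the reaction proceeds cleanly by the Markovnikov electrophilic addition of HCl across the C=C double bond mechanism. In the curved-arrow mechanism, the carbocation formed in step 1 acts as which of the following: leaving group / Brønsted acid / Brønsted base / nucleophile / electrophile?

Step 3: Nucleophilic attack by Cl⁻ on the carbocation completes the addition, giving R–Cl.
The carbocation formed in step 1 accepts an electron pair into an empty or π* orbital — it is the electrophile.

electrophile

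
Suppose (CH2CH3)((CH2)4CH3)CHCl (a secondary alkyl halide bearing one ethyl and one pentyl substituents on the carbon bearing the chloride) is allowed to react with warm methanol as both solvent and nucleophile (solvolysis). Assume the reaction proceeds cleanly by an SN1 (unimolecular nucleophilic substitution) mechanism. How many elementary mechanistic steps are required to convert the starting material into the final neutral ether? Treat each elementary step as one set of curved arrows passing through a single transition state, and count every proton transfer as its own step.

Step 1: Unassisted departure of Cl⁻ (taking the C–Cl bonding pair) generates a secondary carbocation.
(No 1,2-shift: no single shift to an adjacent carbon would give a more stable cation.)
Step 2: A lone pair on the oxygen of CH3OH attacks the carbocation, forming a new C–O σ-bond and an oxonium ion.
Step 3: Proton transfer from the O–H of the oxonium ion to a solvent molecule delivers the neutral ether.
Total: 3 elementary steps.

3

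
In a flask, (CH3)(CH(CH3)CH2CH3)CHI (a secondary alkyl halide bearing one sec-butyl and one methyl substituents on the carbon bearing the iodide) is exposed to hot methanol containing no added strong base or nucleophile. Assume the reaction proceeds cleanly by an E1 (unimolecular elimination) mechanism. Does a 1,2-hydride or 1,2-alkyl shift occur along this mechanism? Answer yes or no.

The first-formed carbocation is secondary.
The adjacent sec-butyl carbon already bears 2 other carbon substituents and has a hydrogen to migrate; after a 1,2-hydride shift from that carbon the positive charge sits on a tertiary centre.
Tertiary is more stable than secondary, so the shift occurs.

yes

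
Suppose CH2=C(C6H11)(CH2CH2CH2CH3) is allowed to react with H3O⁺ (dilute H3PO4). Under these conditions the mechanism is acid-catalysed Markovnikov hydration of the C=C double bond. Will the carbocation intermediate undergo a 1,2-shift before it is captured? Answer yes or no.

no

The first-formed carbocation is tertiary.
No single 1,2-shift to an adjacent carbon would produce a more-substituted cation than the one already present, so no rearrangement occurs.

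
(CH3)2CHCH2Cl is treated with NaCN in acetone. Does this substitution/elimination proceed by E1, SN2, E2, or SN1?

Conditions: a primary substrate with a strong nucleophile in the polar aprotic solvent acetone.
These conditions are the textbook signature of the SN2 pathway.
An unhindered substrate with a strong nucleophile in a polar aprotic solvent favours one-step backside displacement.

SN2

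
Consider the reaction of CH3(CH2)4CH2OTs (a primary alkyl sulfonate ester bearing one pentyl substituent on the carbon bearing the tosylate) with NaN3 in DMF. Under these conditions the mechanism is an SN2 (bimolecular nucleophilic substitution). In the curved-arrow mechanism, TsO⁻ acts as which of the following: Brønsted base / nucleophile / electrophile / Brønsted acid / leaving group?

Step 1: Backside attack by N3⁻ on the carbon bearing the tosylate: the new C–N bond forms as the C–O bond breaks, with Walden inversion at carbon.
TsO⁻ departs with both electrons of the breaking σ-bond — that is the definition of a leaving group.

leaving group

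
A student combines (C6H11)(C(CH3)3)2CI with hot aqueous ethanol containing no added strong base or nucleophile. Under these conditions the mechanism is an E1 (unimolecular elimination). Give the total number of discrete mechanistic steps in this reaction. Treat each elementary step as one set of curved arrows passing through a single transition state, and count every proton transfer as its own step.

2

Step 1: Ionisation: the C–I σ-bond cleaves heterolytically; both bonding electrons depart with I⁻, leaving a tertiary carbocation at the α-carbon.
(No 1,2-shift: no single shift to an adjacent carbon would give a more stable cation.)
Step 2: A water (or ethanol) molecule (solvent) deprotonates a β-carbon; as the C–H bond breaks, those electrons form the new alkene π bond.
Total: 2 elementary steps.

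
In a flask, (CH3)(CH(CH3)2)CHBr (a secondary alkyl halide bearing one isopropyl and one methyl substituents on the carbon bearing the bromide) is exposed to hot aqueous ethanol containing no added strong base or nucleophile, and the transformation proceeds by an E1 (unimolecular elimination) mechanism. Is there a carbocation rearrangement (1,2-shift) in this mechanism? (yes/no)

yes

The first-formed carbocation is secondary.
The adjacent isopropyl carbon already bears 2 other carbon substituents and has a hydrogen to migrate; after a 1,2-hydride shift from that carbon the positive charge sits on a tertiary centre.
Tertiary is more stable than secondary, so the shift occurs.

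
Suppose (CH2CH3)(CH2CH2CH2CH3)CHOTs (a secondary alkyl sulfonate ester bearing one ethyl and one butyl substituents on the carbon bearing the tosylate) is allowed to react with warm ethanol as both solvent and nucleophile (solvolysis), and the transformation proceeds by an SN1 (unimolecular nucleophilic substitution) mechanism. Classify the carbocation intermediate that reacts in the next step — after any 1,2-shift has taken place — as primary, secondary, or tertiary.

secondary

Step 1: Rate-determining heterolysis of the C–O bond gives TsO⁻ and a secondary carbocation.
No single 1,2-shift to an adjacent carbon would give a more-substituted cation, so no rearrangement occurs.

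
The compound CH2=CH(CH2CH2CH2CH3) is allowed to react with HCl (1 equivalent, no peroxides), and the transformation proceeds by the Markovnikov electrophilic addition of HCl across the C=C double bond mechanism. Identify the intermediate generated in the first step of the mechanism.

secondary carbocation

Step 1: Electrophilic addition begins with the π(C=C) electrons forming a bond to the proton of HCl. Following Markovnikov's rule, the resulting cation is secondary. The H–Cl bond breaks heterolytically, releasing Cl⁻.
After step 1 the species present is a secondary carbocation.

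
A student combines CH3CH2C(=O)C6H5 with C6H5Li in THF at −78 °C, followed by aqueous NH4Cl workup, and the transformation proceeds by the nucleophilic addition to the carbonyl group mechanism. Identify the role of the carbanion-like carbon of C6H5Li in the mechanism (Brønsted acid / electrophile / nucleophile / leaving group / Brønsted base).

nucleophile

Step 1: the carbanion-like carbon of C6H5Li attacks the sp² carbonyl carbon; the C=O π bond breaks and the electrons end up as a lone pair on the alkoxide oxygen of the tetrahedral intermediate.
The carbanion-like carbon of C6H5Li donates an electron pair to form a new σ-bond to carbon — it is the nucleophile.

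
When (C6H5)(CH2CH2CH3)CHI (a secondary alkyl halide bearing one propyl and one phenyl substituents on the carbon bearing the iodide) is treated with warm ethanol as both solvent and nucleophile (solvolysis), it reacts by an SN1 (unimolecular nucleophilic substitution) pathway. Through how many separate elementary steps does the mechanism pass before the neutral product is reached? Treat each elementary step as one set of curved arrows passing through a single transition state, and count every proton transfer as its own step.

Step 1: The C–I bond breaks with both electrons going to the iodide; I⁻ leaves and a secondary carbocation remains.
(No 1,2-shift: no single shift to an adjacent carbon would give a more stable cation.)
Step 2: A lone pair on the oxygen of CH3CH2OH attacks the carbocation, forming a new C–O σ-bond and an oxonium ion.
Step 3: Proton transfer from the O–H of the oxonium ion to a solvent molecule delivers the neutral ether.
Total: 3 elementary steps.

3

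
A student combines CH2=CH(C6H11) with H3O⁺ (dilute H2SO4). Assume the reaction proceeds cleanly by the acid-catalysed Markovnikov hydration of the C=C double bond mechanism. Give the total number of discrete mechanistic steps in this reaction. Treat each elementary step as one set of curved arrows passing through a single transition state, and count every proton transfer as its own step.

Step 1: Electrophilic addition begins with the π(C=C) electrons forming a bond to the proton of H3O⁺. Following Markovnikov's rule, the resulting cation is secondary. H2O is released.
Step 2: A 1,2-hydride shift from the adjacent cyclohexyl carbon moves the positive charge from the secondary centre to an adjacent carbon, generating a more stable tertiary carbocation.
Step 3: Nucleophilic capture of the cation by H2O produces the protonated alcohol (an oxonium ion).
Step 4: Proton transfer from the O–H of the oxonium ion to H2O completes the catalytic cycle and yields the alcohol.
Total: 4 elementary steps.

4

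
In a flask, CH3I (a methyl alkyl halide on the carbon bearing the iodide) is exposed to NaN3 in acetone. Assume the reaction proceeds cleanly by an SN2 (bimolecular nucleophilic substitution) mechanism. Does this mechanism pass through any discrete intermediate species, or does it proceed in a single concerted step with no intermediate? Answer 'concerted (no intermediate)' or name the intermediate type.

concerted (no intermediate)

N3⁻ attacks the back face of the α-carbon while I⁻ departs with the C–I bonding pair — a single concerted displacement through a pentacoordinate transition state.
All bond changes occur in one transition state; no discrete intermediate is formed.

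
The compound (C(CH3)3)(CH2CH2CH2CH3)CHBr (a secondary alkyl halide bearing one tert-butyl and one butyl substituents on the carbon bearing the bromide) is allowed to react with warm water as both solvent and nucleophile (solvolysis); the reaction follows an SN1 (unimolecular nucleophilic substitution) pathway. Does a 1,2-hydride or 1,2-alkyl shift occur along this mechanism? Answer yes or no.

yes

The first-formed carbocation is secondary.
The adjacent tert-butyl carbon has no hydrogen but bears methyl groups; migration of one methyl with its bonding pair (a 1,2-methyl shift) places the charge on a tertiary centre.
Tertiary is more stable than secondary, so the shift occurs.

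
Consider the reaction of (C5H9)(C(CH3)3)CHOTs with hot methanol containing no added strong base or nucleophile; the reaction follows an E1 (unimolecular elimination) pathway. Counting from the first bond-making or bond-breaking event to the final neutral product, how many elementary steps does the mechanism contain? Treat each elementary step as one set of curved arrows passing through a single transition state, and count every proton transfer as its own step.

3

Step 1: Unassisted departure of TsO⁻ (taking the C–O bonding pair) generates a secondary carbocation.
Step 2: Carbocation rearrangement: a 1,2-hydride shift from the adjacent cyclopentyl carbon converts the initially-formed secondary cation into the more stable tertiary cation.
Step 3: Loss of a β-proton to a methanol molecule of the solvent: the C–H bonding pair collapses toward the cationic carbon to form the C=C π bond, yielding the alkene.
Total: 3 elementary steps.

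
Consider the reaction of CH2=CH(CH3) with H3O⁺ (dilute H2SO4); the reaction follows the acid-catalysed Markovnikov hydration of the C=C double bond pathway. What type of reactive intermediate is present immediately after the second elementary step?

oxonium ion

Step 1: Electrophilic addition begins with the π(C=C) electrons forming a bond to the proton of H3O⁺. Following Markovnikov's rule, the resulting cation is secondary. H2O is released.
Step 2: A lone pair on the oxygen of H2O attacks the carbocation, forming a C–O bond and an oxonium ion (a protonated alcohol).
After step 2 the species present is an oxonium ion.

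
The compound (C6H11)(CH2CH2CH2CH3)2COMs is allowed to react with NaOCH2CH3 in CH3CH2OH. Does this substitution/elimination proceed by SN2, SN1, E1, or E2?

Conditions: a strong base with a tertiary substrate bearing a β-hydrogen.
These conditions are the textbook signature of the E2 pathway.
A strong (often hindered) base removes a β-H in concert with loss of the leaving group — bimolecular elimination.

E2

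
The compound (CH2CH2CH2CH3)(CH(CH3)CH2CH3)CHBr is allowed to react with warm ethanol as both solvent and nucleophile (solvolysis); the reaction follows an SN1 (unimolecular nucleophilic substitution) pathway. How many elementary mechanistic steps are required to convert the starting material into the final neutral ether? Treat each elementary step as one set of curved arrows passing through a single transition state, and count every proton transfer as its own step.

Step 1: The C–Br bond breaks with both electrons going to the bromide; Br⁻ leaves and a secondary carbocation remains.
Step 2: A hydride (H with its bonding pair) migrates from the adjacent sec-butyl carbon to the cationic centre — a 1,2-hydride shift — upgrading the secondary cation to a tertiary one.
Step 3: A lone pair on the oxygen of CH3CH2OH attacks the carbocation, forming a new C–O σ-bond and an oxonium ion.
Step 4: A second solvent molecule removes the proton on oxygen, giving the neutral ether product.
Total: 4 elementary steps.

4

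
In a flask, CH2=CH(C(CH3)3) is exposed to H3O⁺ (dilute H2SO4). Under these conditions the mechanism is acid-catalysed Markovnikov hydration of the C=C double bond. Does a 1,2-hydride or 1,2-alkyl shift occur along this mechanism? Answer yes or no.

The first-formed carbocation is secondary.
The adjacent tert-butyl carbon has no hydrogen but bears methyl groups; migration of one methyl with its bonding pair (a 1,2-methyl shift) places the charge on a tertiary centre.
Tertiary is more stable than secondary, so the shift occurs.

yes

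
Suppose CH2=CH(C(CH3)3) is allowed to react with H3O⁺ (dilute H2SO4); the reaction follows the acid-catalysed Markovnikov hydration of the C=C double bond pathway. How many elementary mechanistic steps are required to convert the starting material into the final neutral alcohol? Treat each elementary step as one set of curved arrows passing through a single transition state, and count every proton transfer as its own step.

4

Step 1: The π electrons of the C=C bond attack a proton of H3O⁺; Markovnikov addition places the new C–H on the less-substituted alkene carbon, so the positive charge ends up on the more-substituted carbon — a secondary carbocation. H2O is released.
Step 2: Carbocation rearrangement: a 1,2-methyl shift from the adjacent tert-butyl carbon converts the initially-formed secondary cation into the more stable tertiary cation.
Step 3: Water acts as the nucleophile: an oxygen lone pair bonds to the cationic carbon, giving an oxonium-ion intermediate.
Step 4: H2O removes a proton from the oxonium oxygen, regenerating H3O⁺ and giving the neutral alcohol.
Total: 4 elementary steps.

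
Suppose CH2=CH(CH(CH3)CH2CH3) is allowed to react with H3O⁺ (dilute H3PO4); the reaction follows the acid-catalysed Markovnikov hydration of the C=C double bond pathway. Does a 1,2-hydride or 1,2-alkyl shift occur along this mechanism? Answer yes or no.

yes

The first-formed carbocation is secondary.
The adjacent sec-butyl carbon already bears 2 other carbon substituents and has a hydrogen to migrate; after a 1,2-hydride shift from that carbon the positive charge sits on a tertiary centre.
Tertiary is more stable than secondary, so the shift occurs.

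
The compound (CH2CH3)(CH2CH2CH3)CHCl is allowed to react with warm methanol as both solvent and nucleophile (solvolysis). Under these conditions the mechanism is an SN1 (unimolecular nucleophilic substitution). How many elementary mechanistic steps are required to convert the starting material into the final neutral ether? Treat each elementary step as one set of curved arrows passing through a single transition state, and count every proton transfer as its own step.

Step 1: Ionisation: the C–Cl σ-bond cleaves heterolytically; both bonding electrons depart with Cl⁻, leaving a secondary carbocation at the α-carbon.
(No 1,2-shift: no single shift to an adjacent carbon would give a more stable cation.)
Step 2: CH3OH donates an oxygen lone pair into the empty p orbital of the cation, giving a protonated ether (an oxonium ion).
Step 3: A second solvent molecule removes the proton on oxygen, giving the neutral ether product.
Total: 3 elementary steps.

3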